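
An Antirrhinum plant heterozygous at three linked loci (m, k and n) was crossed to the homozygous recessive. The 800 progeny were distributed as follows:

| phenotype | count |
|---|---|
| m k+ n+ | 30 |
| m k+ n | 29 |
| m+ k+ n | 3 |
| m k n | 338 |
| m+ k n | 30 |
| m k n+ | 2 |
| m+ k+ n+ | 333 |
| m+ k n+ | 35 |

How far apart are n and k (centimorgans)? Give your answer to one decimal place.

The two most frequent reciprocal classes, m k n and m+ k+ n+, are the parental types, so the F1 was m k n / m+ k+ n+.
The two rarest classes, m k n+ and m+ k+ n, are the double crossovers. Comparing them with the parentals, only the n allele has switched, so n is the middle locus and the order is m – n – k.
Crossovers in the n–k interval produce the single-crossover classes m k+ n and m+ k n+ (29 + 35 = 64) plus the double crossovers (5).
RF(n–k) = (64 + 5) / 800 = 69/800 = 0.0862 → 8.6 centimorgans.

8.6 centimorgans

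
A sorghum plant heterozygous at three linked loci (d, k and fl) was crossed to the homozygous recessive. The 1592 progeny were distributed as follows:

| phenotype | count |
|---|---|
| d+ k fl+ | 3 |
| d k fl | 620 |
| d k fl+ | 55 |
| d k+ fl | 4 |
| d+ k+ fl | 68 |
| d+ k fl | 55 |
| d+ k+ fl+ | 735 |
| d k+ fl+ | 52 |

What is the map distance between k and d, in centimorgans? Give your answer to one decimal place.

The two most frequent reciprocal classes, d+ k+ fl+ and d k fl, are the parental types, so the F1 was d+ k+ fl+ / d k fl.
The two rarest classes, d+ k fl+ and d k+ fl, are the double crossovers. Comparing them with the parentals, only the k allele has switched, so k is the middle locus and the order is d – k – fl.
Crossovers in the d–k interval produce the single-crossover classes d k+ fl+ and d+ k fl (52 + 55 = 107) plus the double crossovers (7).
RF(d–k) = (107 + 7) / 1592 = 114/1592 = 0.0716 → 7.2 centimorgans.

7.2 centimorgans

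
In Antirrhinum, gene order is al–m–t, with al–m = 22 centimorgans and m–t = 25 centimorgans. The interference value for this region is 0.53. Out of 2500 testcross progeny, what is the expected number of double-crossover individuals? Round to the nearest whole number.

65

Map distances give recombination frequencies of 0.220 and 0.250 for the two intervals.
With interference 0.53 (so coincidence = 0.47), expected double-crossover frequency = 0.220 × 0.250 × 0.47 = 0.02585.
Expected number = 0.02585 × 2500 = 64.62 ≈ 65.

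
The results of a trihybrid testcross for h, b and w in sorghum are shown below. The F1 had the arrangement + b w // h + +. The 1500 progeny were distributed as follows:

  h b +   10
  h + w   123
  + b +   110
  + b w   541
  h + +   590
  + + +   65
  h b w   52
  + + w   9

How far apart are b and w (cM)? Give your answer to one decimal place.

16.8 cM

The two rarest classes, + + w and h b +, are the double crossovers. Comparing them with the parentals, only the b allele has switched, so b is the middle locus and the order is h – b – w.
Crossovers in the b–w interval produce the single-crossover classes + b + and h + w (110 + 123 = 233) plus the double crossovers (19).
RF(b–w) = (233 + 19) / 1500 = 252/1500 = 0.1680 → 16.8 cM.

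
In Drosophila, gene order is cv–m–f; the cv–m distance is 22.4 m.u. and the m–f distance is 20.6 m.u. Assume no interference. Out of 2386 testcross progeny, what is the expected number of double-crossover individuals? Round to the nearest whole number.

110

Map distances give recombination frequencies of 0.224 and 0.206 for the two intervals.
With no interference, expected double-crossover frequency = 0.224 × 0.206 = 0.04614.
Expected number = 0.04614 × 2386 = 110.10 ≈ 110.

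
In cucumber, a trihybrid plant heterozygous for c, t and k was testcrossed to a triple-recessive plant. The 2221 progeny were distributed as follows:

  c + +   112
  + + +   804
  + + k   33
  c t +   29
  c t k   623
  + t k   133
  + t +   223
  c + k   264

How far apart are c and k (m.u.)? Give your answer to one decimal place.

The two most frequent reciprocal classes, + + + and c t k, are the parental types, so the F1 was + + + / c t k.
The two rarest classes, + + k and c t +, are the double crossovers. Comparing them with the parentals, only the k allele has switched, so k is the middle locus and the order is t – k – c.
Crossovers in the k–c interval produce the single-crossover classes c + + and + t k (112 + 133 = 245) plus the double crossovers (62).
RF(k–c) = (245 + 62) / 2221 = 307/2221 = 0.1382 → 13.8 m.u.

13.8 m.u.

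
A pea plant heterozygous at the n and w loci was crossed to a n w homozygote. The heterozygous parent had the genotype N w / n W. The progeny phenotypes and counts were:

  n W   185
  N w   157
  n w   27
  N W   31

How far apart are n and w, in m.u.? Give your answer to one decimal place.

The recombinant classes are N W and n w: 31 + 27 = 58.
Recombination frequency = 58/400 = 0.1450 ≈ 14.5%, i.e. 14.5 m.u.

14.5 m.u.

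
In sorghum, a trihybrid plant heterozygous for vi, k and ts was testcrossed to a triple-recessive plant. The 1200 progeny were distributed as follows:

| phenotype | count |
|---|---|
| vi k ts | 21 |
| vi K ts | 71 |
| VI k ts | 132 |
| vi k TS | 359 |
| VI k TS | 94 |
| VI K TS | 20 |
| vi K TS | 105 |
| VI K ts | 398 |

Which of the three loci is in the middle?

The two most frequent reciprocal classes, VI K ts and vi k TS, are the parental types, so the F1 was VI K ts / vi k TS.
The two rarest classes, VI K TS and vi k ts, are the double crossovers. Comparing them with the parentals, only the ts allele has switched, so ts is the middle locus and the order is k – ts – vi.

ts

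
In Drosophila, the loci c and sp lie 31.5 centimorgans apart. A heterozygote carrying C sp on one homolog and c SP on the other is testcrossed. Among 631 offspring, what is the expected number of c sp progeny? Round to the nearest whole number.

99

A map distance of 31.5 centimorgans corresponds to a recombination frequency of 0.315.
The F1 is C sp / c SP, so c sp is a recombinant gamete class with expected frequency r/2 = 0.315/2 = 0.1575.
Expected number = 0.1575 × 631 = 99.38 ≈ 99.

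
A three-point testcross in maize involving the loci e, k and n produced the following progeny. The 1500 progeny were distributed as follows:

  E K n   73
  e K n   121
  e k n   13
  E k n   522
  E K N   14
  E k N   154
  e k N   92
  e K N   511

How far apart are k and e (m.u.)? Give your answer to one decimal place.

12.8 m.u.

The two most frequent reciprocal classes, E k n and e K N, are the parental types, so the F1 was E k n / e K N.
The two rarest classes, e k n and E K N, are the double crossovers. Comparing them with the parentals, only the e allele has switched, so e is the middle locus and the order is k – e – n.
Crossovers in the k–e interval produce the single-crossover classes E K n and e k N (73 + 92 = 165) plus the double crossovers (27).
RF(k–e) = (165 + 27) / 1500 = 192/1500 = 0.1280 → 12.8 m.u.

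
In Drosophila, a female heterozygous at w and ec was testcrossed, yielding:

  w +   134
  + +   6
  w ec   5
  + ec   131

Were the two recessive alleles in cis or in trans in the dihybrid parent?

trans

The two most frequent classes are + ec (131) and w + (134); these are the parental (non-recombinant) types.
So the F1 carried + ec on one chromosome and w + on the other — the recessive alleles are on opposite chromosomes (trans / repulsion).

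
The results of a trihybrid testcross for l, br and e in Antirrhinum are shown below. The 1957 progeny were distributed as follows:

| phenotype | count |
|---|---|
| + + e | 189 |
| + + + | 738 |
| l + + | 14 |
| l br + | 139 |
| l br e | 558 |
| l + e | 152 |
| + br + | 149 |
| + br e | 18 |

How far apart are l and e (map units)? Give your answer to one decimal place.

The two most frequent reciprocal classes, + + + and l br e, are the parental types, so the F1 was + + + / l br e.
The two rarest classes, l + + and + br e, are the double crossovers. Comparing them with the parentals, only the l allele has switched, so l is the middle locus and the order is br – l – e.
Crossovers in the l–e interval produce the single-crossover classes + + e and l br + (189 + 139 = 328) plus the double crossovers (32).
RF(l–e) = (328 + 32) / 1957 = 360/1957 = 0.1840 → 18.4 map units.

18.4 map units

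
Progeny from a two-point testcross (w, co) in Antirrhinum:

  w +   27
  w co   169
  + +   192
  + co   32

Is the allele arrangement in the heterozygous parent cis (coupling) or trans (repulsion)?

The two most frequent classes are + + (192) and w co (169); these are the parental (non-recombinant) types.
So the F1 carried + + on one chromosome and w co on the other — the recessive alleles are on the same chromosome (cis / coupling).

cis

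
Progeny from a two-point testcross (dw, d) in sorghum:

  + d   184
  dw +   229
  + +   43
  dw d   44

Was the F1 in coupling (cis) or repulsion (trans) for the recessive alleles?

trans

The two most frequent classes are + d (184) and dw + (229); these are the parental (non-recombinant) types.
So the F1 carried + d on one chromosome and dw + on the other — the recessive alleles are on opposite chromosomes (trans / repulsion).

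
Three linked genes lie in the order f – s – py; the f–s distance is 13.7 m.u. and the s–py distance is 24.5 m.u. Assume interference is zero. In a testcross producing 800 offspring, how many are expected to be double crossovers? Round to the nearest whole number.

Map distances give recombination frequencies of 0.137 and 0.245 for the two intervals.
With no interference, expected double-crossover frequency = 0.137 × 0.245 = 0.03356.
Expected number = 0.03356 × 800 = 26.85 ≈ 27.

27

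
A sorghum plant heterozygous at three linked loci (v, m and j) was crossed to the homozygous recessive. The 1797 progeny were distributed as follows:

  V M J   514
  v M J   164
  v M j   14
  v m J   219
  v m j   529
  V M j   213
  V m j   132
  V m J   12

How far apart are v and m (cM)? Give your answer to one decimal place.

17.9 cM

The two most frequent reciprocal classes, v m j and V M J, are the parental types, so the F1 was v m j / V M J.
The two rarest classes, v M j and V m J, are the double crossovers. Comparing them with the parentals, only the m allele has switched, so m is the middle locus and the order is j – m – v.
Crossovers in the m–v interval produce the single-crossover classes V m j and v M J (132 + 164 = 296) plus the double crossovers (26).
RF(m–v) = (296 + 26) / 1797 = 322/1797 = 0.1792 → 17.9 cM.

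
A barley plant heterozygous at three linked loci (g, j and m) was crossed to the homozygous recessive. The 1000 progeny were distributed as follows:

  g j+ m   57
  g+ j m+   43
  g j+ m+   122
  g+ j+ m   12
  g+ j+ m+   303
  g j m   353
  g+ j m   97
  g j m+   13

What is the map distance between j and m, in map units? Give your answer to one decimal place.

The two most frequent reciprocal classes, g j m and g+ j+ m+, are the parental types, so the F1 was g j m / g+ j+ m+.
The two rarest classes, g j m+ and g+ j+ m, are the double crossovers. Comparing them with the parentals, only the m allele has switched, so m is the middle locus and the order is j – m – g.
Crossovers in the j–m interval produce the single-crossover classes g j+ m and g+ j m+ (57 + 43 = 100) plus the double crossovers (25).
RF(j–m) = (100 + 25) / 1000 = 125/1000 = 0.1250 → 12.5 map units.

12.5 map units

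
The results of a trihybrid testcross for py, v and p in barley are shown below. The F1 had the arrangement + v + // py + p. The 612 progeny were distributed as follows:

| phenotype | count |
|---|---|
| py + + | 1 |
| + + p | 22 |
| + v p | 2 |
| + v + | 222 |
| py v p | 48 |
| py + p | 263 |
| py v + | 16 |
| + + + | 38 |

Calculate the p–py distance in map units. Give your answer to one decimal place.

6.7 map units

The two rarest classes, + v p and py + +, are the double crossovers. Comparing them with the parentals, only the p allele has switched, so p is the middle locus and the order is py – p – v.
Crossovers in the py–p interval produce the single-crossover classes py v + and + + p (16 + 22 = 38) plus the double crossovers (3).
RF(py–p) = (38 + 3) / 612 = 41/612 = 0.0670 → 6.7 map units.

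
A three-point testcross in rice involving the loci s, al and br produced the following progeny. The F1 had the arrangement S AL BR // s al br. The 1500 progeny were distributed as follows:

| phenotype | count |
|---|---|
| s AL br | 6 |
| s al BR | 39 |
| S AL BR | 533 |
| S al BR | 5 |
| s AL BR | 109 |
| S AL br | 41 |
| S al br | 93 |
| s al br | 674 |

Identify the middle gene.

The two rarest classes, S al BR and s AL br, are the double crossovers. Comparing them with the parentals, only the al allele has switched, so al is the middle locus and the order is br – al – s.

al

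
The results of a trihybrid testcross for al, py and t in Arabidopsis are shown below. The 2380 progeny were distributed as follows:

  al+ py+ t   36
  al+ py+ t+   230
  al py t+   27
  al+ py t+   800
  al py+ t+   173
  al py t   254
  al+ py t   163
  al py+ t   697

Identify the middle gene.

The two most frequent reciprocal classes, al+ py t+ and al py+ t, are the parental types, so the F1 was al+ py t+ / al py+ t.
The two rarest classes, al py t+ and al+ py+ t, are the double crossovers. Comparing them with the parentals, only the al allele has switched, so al is the middle locus and the order is py – al – t.

al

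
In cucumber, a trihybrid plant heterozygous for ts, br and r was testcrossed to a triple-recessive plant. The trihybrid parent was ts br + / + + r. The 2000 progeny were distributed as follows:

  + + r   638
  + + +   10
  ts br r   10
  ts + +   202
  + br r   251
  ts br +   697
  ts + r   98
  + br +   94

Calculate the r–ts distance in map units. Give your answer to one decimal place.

10.6 map units

The two rarest classes, ts br r and + + +, are the double crossovers. Comparing them with the parentals, only the r allele has switched, so r is the middle locus and the order is br – r – ts.
Crossovers in the r–ts interval produce the single-crossover classes + br + and ts + r (94 + 98 = 192) plus the double crossovers (20).
RF(r–ts) = (192 + 20) / 2000 = 212/2000 = 0.1060 → 10.6 map units.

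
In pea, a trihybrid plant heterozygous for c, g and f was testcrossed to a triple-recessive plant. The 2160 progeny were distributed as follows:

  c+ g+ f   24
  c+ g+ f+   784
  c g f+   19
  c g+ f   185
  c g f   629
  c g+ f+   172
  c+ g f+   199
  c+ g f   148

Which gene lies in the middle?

The two most frequent reciprocal classes, c+ g+ f+ and c g f, are the parental types, so the F1 was c+ g+ f+ / c g f.
The two rarest classes, c+ g+ f and c g f+, are the double crossovers. Comparing them with the parentals, only the f allele has switched, so f is the middle locus and the order is c – f – g.

f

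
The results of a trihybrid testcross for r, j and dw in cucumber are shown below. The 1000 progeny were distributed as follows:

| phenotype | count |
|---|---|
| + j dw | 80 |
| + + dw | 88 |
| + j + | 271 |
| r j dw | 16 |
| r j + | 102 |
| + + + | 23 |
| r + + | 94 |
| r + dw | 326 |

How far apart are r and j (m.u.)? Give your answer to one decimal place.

22.9 m.u.

The two most frequent reciprocal classes, r + dw and + j +, are the parental types, so the F1 was r + dw / + j +.
The two rarest classes, r j dw and + + +, are the double crossovers. Comparing them with the parentals, only the j allele has switched, so j is the middle locus and the order is r – j – dw.
Crossovers in the r–j interval produce the single-crossover classes + + dw and r j + (88 + 102 = 190) plus the double crossovers (39).
RF(r–j) = (190 + 39) / 1000 = 229/1000 = 0.2290 → 22.9 m.u.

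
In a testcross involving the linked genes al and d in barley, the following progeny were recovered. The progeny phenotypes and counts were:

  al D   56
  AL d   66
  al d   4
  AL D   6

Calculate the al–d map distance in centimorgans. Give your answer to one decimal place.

The two most frequent classes, AL d (66) and al D (56), are the parental types, so the F1 was AL d / al D.
The recombinant classes are AL D and al d: 6 + 4 = 10.
Recombination frequency = 10/132 = 0.0758 ≈ 7.6%, i.e. 7.6 centimorgans.

7.6 centimorgans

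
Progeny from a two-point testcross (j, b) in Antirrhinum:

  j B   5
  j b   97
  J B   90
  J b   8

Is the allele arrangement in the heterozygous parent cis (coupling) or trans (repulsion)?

cis

The two most frequent classes are J B (90) and j b (97); these are the parental (non-recombinant) types.
So the F1 carried J B on one chromosome and j b on the other — the recessive alleles are on the same chromosome (cis / coupling).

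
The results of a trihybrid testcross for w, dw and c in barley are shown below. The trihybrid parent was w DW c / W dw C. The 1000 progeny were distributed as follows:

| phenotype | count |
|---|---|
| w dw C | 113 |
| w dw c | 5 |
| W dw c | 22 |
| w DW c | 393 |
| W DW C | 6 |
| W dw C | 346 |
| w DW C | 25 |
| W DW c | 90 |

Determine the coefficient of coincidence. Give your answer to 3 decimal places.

0.886

The two rarest classes, w dw c and W DW C, are the double crossovers. Comparing them with the parentals, only the dw allele has switched, so dw is the middle locus and the order is w – dw – c.
w–dw: (203 + 11)/1000 = 0.2140; dw–c: (47 + 11)/1000 = 0.0580.
Expected DCO frequency = 0.2140 × 0.0580 ≈ 0.01241; observed = 11/1000 ≈ 0.01100.
Coefficient of coincidence = 0.01100/0.01241 ≈ 0.886.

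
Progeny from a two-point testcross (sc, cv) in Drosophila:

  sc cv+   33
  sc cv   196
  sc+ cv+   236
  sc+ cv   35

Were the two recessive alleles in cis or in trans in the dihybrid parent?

cis

The two most frequent classes are sc+ cv+ (236) and sc cv (196); these are the parental (non-recombinant) types.
So the F1 carried sc+ cv+ on one chromosome and sc cv on the other — the recessive alleles are on the same chromosome (cis / coupling).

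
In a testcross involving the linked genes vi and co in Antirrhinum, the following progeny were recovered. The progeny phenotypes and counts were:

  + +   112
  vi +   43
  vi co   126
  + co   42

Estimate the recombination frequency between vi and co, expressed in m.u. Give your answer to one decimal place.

The two most frequent classes, + + (112) and vi co (126), are the parental types, so the F1 was + + / vi co.
The recombinant classes are + co and vi +: 42 + 43 = 85.
Recombination frequency = 85/323 = 0.2632 ≈ 26.3%, i.e. 26.3 m.u.

26.3 m.u.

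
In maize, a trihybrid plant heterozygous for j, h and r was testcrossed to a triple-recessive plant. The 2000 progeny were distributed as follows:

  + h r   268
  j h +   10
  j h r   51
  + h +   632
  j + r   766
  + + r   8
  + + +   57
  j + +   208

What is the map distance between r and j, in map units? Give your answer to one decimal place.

24.7 map units

The two most frequent reciprocal classes, + h + and j + r, are the parental types, so the F1 was + h + / j + r.
The two rarest classes, j h + and + + r, are the double crossovers. Comparing them with the parentals, only the j allele has switched, so j is the middle locus and the order is r – j – h.
Crossovers in the r–j interval produce the single-crossover classes + h r and j + + (268 + 208 = 476) plus the double crossovers (18).
RF(r–j) = (476 + 18) / 2000 = 494/2000 = 0.2470 → 24.7 map units.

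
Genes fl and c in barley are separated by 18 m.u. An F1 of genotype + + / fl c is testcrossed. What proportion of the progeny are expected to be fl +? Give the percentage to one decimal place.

9.0%

A map distance of 18 m.u. corresponds to a recombination frequency of 0.180.
The F1 is + + / fl c, so fl + is a recombinant gamete class with expected frequency r/2 = 0.180/2 = 0.0900.
That is 0.0900 = 9.0% of the progeny.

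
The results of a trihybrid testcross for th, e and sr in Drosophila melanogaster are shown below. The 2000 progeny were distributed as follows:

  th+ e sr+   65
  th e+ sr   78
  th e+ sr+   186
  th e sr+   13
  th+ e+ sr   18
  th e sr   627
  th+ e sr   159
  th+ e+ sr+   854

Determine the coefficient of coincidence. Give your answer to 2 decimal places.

0.95

The two most frequent reciprocal classes, th e sr and th+ e+ sr+, are the parental types, so the F1 was th e sr / th+ e+ sr+.
The two rarest classes, th e sr+ and th+ e+ sr, are the double crossovers. Comparing them with the parentals, only the sr allele has switched, so sr is the middle locus and the order is e – sr – th.
e–sr: (143 + 31)/2000 = 0.0870; sr–th: (345 + 31)/2000 = 0.1880.
Expected DCO frequency = 0.0870 × 0.1880 ≈ 0.01636; observed = 31/2000 ≈ 0.01550.
Coefficient of coincidence = 0.01550/0.01636 ≈ 0.95.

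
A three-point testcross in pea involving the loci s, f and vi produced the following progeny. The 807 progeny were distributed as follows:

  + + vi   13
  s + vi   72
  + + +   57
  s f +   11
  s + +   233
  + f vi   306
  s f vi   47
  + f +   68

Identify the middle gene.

f

The two most frequent reciprocal classes, + f vi and s + +, are the parental types, so the F1 was + f vi / s + +.
The two rarest classes, + + vi and s f +, are the double crossovers. Comparing them with the parentals, only the f allele has switched, so f is the middle locus and the order is s – f – vi.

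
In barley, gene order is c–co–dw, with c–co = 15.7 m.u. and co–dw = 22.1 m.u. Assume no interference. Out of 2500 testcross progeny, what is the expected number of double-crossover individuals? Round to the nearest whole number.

Map distances give recombination frequencies of 0.157 and 0.221 for the two intervals.
With no interference, expected double-crossover frequency = 0.157 × 0.221 = 0.03470.
Expected number = 0.03470 × 2500 = 86.74 ≈ 87.

87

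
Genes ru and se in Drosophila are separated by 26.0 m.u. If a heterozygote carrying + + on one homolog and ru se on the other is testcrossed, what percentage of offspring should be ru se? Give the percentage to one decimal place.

A map distance of 26.0 m.u. corresponds to a recombination frequency of 0.260.
The F1 is + + / ru se, so ru se is a parental gamete class with expected frequency (1 − r)/2 = 0.740/2 = 0.3700.
That is 0.3700 = 37.0% of the progeny.

37.0%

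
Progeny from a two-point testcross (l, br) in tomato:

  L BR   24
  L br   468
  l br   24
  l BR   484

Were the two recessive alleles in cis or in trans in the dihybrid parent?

The two most frequent classes are L br (468) and l BR (484); these are the parental (non-recombinant) types.
So the F1 carried L br on one chromosome and l BR on the other — the recessive alleles are on opposite chromosomes (trans / repulsion).

trans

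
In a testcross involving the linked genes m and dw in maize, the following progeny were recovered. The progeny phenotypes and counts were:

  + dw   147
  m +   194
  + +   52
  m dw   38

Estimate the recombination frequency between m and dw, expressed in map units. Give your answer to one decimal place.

20.9 map units

The two most frequent classes, + dw (147) and m + (194), are the parental types, so the F1 was + dw / m +.
The recombinant classes are + + and m dw: 52 + 38 = 90.
Recombination frequency = 90/431 = 0.2088 ≈ 20.9%, i.e. 20.9 map units.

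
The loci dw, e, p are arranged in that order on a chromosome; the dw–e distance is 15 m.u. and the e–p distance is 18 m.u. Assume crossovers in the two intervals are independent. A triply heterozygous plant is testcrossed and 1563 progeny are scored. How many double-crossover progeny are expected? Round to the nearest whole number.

42

Map distances give recombination frequencies of 0.150 and 0.180 for the two intervals.
With no interference, expected double-crossover frequency = 0.150 × 0.180 = 0.02700.
Expected number = 0.02700 × 1563 = 42.20 ≈ 42.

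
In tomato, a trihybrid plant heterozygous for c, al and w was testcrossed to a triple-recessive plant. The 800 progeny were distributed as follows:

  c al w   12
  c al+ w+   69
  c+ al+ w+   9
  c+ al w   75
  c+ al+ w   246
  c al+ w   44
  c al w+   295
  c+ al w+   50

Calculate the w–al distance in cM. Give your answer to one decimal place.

20.6 cM

The two most frequent reciprocal classes, c al w+ and c+ al+ w, are the parental types, so the F1 was c al w+ / c+ al+ w.
The two rarest classes, c al w and c+ al+ w+, are the double crossovers. Comparing them with the parentals, only the w allele has switched, so w is the middle locus and the order is c – w – al.
Crossovers in the w–al interval produce the single-crossover classes c al+ w+ and c+ al w (69 + 75 = 144) plus the double crossovers (21).
RF(w–al) = (144 + 21) / 800 = 165/800 = 0.2062 → 20.6 cM.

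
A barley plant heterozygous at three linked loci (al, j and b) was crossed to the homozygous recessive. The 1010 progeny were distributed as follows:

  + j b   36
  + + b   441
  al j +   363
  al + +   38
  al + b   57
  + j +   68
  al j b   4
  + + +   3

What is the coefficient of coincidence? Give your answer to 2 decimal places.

The two most frequent reciprocal classes, + + b and al j +, are the parental types, so the F1 was + + b / al j +.
The two rarest classes, + + + and al j b, are the double crossovers. Comparing them with the parentals, only the b allele has switched, so b is the middle locus and the order is al – b – j.
al–b: (125 + 7)/1010 = 0.1307; b–j: (74 + 7)/1010 = 0.0802.
Expected DCO frequency = 0.1307 × 0.0802 ≈ 0.01048; observed = 7/1010 ≈ 0.00693.
Coefficient of coincidence = 0.00693/0.01048 ≈ 0.66.

0.66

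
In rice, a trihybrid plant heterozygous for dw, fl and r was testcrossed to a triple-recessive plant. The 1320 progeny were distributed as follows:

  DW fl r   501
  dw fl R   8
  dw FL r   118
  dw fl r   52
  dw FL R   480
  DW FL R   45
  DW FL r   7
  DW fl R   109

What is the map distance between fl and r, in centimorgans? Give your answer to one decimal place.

The two most frequent reciprocal classes, DW fl r and dw FL R, are the parental types, so the F1 was DW fl r / dw FL R.
The two rarest classes, DW FL r and dw fl R, are the double crossovers. Comparing them with the parentals, only the fl allele has switched, so fl is the middle locus and the order is r – fl – dw.
Crossovers in the r–fl interval produce the single-crossover classes DW fl R and dw FL r (109 + 118 = 227) plus the double crossovers (15).
RF(r–fl) = (227 + 15) / 1320 = 242/1320 = 0.1833 → 18.3 centimorgans.

18.3 centimorgans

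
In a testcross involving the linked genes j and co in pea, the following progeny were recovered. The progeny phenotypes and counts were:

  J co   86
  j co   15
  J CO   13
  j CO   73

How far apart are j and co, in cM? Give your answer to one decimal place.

The two most frequent classes, J co (86) and j CO (73), are the parental types, so the F1 was J co / j CO.
The recombinant classes are J CO and j co: 13 + 15 = 28.
Recombination frequency = 28/187 = 0.1497 ≈ 15.0%, i.e. 15.0 cM.

15.0 cM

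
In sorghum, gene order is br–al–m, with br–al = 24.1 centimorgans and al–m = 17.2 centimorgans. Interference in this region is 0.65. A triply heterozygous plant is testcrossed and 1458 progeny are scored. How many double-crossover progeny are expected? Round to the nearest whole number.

Map distances give recombination frequencies of 0.241 and 0.172 for the two intervals.
With interference 0.65 (so coincidence = 0.35), expected double-crossover frequency = 0.241 × 0.172 × 0.35 = 0.01451.
Expected number = 0.01451 × 1458 = 21.15 ≈ 21.

21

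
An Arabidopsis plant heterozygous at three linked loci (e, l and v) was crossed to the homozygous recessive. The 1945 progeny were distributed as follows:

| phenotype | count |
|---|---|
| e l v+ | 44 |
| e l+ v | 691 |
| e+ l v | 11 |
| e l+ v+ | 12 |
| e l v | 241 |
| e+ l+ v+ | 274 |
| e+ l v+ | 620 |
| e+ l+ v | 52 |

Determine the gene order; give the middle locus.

v

The two most frequent reciprocal classes, e+ l v+ and e l+ v, are the parental types, so the F1 was e+ l v+ / e l+ v.
The two rarest classes, e+ l v and e l+ v+, are the double crossovers. Comparing them with the parentals, only the v allele has switched, so v is the middle locus and the order is l – v – e.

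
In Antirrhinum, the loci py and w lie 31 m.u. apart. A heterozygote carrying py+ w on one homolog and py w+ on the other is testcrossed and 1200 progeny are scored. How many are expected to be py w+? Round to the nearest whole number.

414

A map distance of 31 m.u. corresponds to a recombination frequency of 0.310.
The F1 is py+ w / py w+, so py w+ is a parental gamete class with expected frequency (1 − r)/2 = 0.690/2 = 0.3450.
Expected number = 0.3450 × 1200 = 414.00 ≈ 414.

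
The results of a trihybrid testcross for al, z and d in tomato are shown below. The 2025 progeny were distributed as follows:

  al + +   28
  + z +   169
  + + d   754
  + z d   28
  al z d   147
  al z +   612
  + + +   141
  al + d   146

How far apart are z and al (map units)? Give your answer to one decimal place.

The two most frequent reciprocal classes, + + d and al z +, are the parental types, so the F1 was + + d / al z +.
The two rarest classes, + z d and al + +, are the double crossovers. Comparing them with the parentals, only the z allele has switched, so z is the middle locus and the order is al – z – d.
Crossovers in the al–z interval produce the single-crossover classes al + d and + z + (146 + 169 = 315) plus the double crossovers (56).
RF(al–z) = (315 + 56) / 2025 = 371/2025 = 0.1832 → 18.3 map units.

18.3 map units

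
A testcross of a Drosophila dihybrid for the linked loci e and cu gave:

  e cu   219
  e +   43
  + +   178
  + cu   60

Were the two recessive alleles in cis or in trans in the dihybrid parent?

cis

The two most frequent classes are + + (178) and e cu (219); these are the parental (non-recombinant) types.
So the F1 carried + + on one chromosome and e cu on the other — the recessive alleles are on the same chromosome (cis / coupling).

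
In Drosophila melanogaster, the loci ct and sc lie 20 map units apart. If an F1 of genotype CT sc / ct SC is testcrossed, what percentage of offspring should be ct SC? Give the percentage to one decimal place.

40.0%

A map distance of 20 map units corresponds to a recombination frequency of 0.200.
The F1 is CT sc / ct SC, so ct SC is a parental gamete class with expected frequency (1 − r)/2 = 0.800/2 = 0.4000.
That is 0.4000 = 40.0% of the progeny.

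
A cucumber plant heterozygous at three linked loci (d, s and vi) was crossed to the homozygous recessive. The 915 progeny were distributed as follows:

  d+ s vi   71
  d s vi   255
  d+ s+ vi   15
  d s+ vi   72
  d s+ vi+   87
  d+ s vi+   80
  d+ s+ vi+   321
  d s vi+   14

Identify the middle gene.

The two most frequent reciprocal classes, d s vi and d+ s+ vi+, are the parental types, so the F1 was d s vi / d+ s+ vi+.
The two rarest classes, d s vi+ and d+ s+ vi, are the double crossovers. Comparing them with the parentals, only the vi allele has switched, so vi is the middle locus and the order is d – vi – s.

vi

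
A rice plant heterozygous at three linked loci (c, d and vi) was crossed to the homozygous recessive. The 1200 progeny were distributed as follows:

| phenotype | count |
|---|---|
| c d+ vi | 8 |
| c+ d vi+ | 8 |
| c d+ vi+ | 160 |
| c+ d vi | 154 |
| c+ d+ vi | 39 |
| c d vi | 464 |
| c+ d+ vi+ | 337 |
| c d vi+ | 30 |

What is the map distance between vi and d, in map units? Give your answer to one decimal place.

7.1 map units

The two most frequent reciprocal classes, c d vi and c+ d+ vi+, are the parental types, so the F1 was c d vi / c+ d+ vi+.
The two rarest classes, c d+ vi and c+ d vi+, are the double crossovers. Comparing them with the parentals, only the d allele has switched, so d is the middle locus and the order is c – d – vi.
Crossovers in the d–vi interval produce the single-crossover classes c d vi+ and c+ d+ vi (30 + 39 = 69) plus the double crossovers (16).
RF(d–vi) = (69 + 16) / 1200 = 85/1200 = 0.0708 → 7.1 map units.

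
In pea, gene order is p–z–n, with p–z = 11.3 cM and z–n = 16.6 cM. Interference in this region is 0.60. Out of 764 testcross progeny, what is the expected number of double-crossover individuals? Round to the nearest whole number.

6

Map distances give recombination frequencies of 0.113 and 0.166 for the two intervals.
With interference 0.60 (so coincidence = 0.40), expected double-crossover frequency = 0.113 × 0.166 × 0.40 = 0.00750.
Expected number = 0.00750 × 764 = 5.73 ≈ 6.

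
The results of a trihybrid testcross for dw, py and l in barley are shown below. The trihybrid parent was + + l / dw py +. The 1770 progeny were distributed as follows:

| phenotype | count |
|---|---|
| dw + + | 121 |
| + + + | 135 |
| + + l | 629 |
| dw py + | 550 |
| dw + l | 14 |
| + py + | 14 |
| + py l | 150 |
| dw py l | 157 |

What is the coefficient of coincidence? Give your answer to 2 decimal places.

The two rarest classes, dw + l and + py +, are the double crossovers. Comparing them with the parentals, only the dw allele has switched, so dw is the middle locus and the order is py – dw – l.
py–dw: (271 + 28)/1770 = 0.1689; dw–l: (292 + 28)/1770 = 0.1808.
Expected DCO frequency = 0.1689 × 0.1808 ≈ 0.03054; observed = 28/1770 ≈ 0.01582.
Coefficient of coincidence = 0.01582/0.03054 ≈ 0.52.

0.52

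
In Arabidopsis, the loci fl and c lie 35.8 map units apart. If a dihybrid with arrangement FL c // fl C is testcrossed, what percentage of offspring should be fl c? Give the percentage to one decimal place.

17.9%

A map distance of 35.8 map units corresponds to a recombination frequency of 0.358.
The F1 is FL c / fl C, so fl c is a recombinant gamete class with expected frequency r/2 = 0.358/2 = 0.1790.
That is 0.1790 = 17.9% of the progeny.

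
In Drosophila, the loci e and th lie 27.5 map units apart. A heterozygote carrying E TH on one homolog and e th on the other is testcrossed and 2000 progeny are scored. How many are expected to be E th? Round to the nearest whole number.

275

A map distance of 27.5 map units corresponds to a recombination frequency of 0.275.
The F1 is E TH / e th, so E th is a recombinant gamete class with expected frequency r/2 = 0.275/2 = 0.1375.
Expected number = 0.1375 × 2000 = 275.00 ≈ 275.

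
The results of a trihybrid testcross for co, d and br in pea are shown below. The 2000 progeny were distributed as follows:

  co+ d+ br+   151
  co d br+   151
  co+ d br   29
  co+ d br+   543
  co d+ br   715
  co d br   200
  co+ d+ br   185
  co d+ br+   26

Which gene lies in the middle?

br

The two most frequent reciprocal classes, co d+ br and co+ d br+, are the parental types, so the F1 was co d+ br / co+ d br+.
The two rarest classes, co d+ br+ and co+ d br, are the double crossovers. Comparing them with the parentals, only the br allele has switched, so br is the middle locus and the order is co – br – d.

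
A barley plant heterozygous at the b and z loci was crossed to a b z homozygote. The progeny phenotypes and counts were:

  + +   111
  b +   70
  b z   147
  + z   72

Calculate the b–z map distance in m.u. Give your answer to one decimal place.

The two most frequent classes, + + (111) and b z (147), are the parental types, so the F1 was + + / b z.
The recombinant classes are + z and b +: 72 + 70 = 142.
Recombination frequency = 142/400 = 0.3550 ≈ 35.5%, i.e. 35.5 m.u.

35.5 m.u.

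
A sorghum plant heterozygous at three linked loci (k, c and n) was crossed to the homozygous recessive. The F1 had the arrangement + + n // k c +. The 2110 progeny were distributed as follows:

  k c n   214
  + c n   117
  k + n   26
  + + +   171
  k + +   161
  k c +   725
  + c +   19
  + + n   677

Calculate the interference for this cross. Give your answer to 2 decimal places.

The two rarest classes, k + n and + c +, are the double crossovers. Comparing them with the parentals, only the k allele has switched, so k is the middle locus and the order is c – k – n.
c–k: (278 + 45)/2110 = 0.1531; k–n: (385 + 45)/2110 = 0.2038.
Expected DCO frequency = 0.1531 × 0.2038 ≈ 0.03120; observed = 45/2110 ≈ 0.02133.
Coefficient of coincidence = 0.02133/0.03120 ≈ 0.68; interference = 1 − 0.68 = 0.32.

0.32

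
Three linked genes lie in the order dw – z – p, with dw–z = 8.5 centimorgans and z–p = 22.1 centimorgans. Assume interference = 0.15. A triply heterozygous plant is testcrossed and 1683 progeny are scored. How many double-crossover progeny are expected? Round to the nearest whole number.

27

Map distances give recombination frequencies of 0.085 and 0.221 for the two intervals.
With interference 0.15 (so coincidence = 0.85), expected double-crossover frequency = 0.085 × 0.221 × 0.85 = 0.01597.
Expected number = 0.01597 × 1683 = 26.87 ≈ 27.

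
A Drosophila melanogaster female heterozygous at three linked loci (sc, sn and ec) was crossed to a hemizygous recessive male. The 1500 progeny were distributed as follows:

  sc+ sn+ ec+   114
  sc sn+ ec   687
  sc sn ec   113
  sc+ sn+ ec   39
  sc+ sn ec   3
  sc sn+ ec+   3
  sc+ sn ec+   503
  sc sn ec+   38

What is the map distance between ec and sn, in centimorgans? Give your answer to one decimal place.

The two most frequent reciprocal classes, sc sn+ ec and sc+ sn ec+, are the parental types, so the F1 was sc sn+ ec / sc+ sn ec+.
The two rarest classes, sc sn+ ec+ and sc+ sn ec, are the double crossovers. Comparing them with the parentals, only the ec allele has switched, so ec is the middle locus and the order is sn – ec – sc.
Crossovers in the sn–ec interval produce the single-crossover classes sc sn ec and sc+ sn+ ec+ (113 + 114 = 227) plus the double crossovers (6).
RF(sn–ec) = (227 + 6) / 1500 = 233/1500 = 0.1553 → 15.5 centimorgans.

15.5 centimorgans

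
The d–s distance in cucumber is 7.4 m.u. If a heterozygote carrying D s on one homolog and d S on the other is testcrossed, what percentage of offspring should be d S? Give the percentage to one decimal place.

46.3%

A map distance of 7.4 m.u. corresponds to a recombination frequency of 0.074.
The F1 is D s / d S, so d S is a parental gamete class with expected frequency (1 − r)/2 = 0.926/2 = 0.4630.
That is 0.4630 = 46.3% of the progeny.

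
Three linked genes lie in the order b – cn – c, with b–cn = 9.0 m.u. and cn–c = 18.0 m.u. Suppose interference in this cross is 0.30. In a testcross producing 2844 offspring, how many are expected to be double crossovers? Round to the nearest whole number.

32

Map distances give recombination frequencies of 0.090 and 0.180 for the two intervals.
With interference 0.30 (so coincidence = 0.70), expected double-crossover frequency = 0.090 × 0.180 × 0.70 = 0.01134.
Expected number = 0.01134 × 2844 = 32.25 ≈ 32.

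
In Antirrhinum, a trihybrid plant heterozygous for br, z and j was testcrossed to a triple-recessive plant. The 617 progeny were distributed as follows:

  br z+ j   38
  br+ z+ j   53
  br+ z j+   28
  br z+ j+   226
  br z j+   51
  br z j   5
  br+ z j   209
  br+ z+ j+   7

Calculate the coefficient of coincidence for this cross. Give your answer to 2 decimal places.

0.82

The two most frequent reciprocal classes, br z+ j+ and br+ z j, are the parental types, so the F1 was br z+ j+ / br+ z j.
The two rarest classes, br+ z+ j+ and br z j, are the double crossovers. Comparing them with the parentals, only the br allele has switched, so br is the middle locus and the order is z – br – j.
z–br: (104 + 12)/617 = 0.1880; br–j: (66 + 12)/617 = 0.1264.
Expected DCO frequency = 0.1880 × 0.1264 ≈ 0.02376; observed = 12/617 ≈ 0.01945.
Coefficient of coincidence = 0.01945/0.02376 ≈ 0.82.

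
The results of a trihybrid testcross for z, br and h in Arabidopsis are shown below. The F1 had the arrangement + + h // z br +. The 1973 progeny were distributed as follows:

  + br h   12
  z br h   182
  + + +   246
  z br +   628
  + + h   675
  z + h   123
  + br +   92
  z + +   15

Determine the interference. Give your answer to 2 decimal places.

The two rarest classes, + br h and z + +, are the double crossovers. Comparing them with the parentals, only the br allele has switched, so br is the middle locus and the order is z – br – h.
z–br: (215 + 27)/1973 = 0.1227; br–h: (428 + 27)/1973 = 0.2306.
Expected DCO frequency = 0.1227 × 0.2306 ≈ 0.02829; observed = 27/1973 ≈ 0.01368.
Coefficient of coincidence = 0.01368/0.02829 ≈ 0.48; interference = 1 − 0.48 = 0.52.

0.52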